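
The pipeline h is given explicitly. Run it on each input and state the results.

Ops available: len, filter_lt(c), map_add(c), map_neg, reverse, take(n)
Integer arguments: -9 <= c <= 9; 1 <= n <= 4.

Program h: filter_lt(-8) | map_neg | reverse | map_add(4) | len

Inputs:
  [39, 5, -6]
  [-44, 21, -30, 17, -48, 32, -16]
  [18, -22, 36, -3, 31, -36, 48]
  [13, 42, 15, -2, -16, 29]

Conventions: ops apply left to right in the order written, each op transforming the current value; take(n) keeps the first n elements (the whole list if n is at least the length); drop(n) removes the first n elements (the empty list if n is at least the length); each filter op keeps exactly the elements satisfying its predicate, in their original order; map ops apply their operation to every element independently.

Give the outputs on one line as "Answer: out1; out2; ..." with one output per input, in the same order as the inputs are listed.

Execution, op by op:
  [39, 5, -6] -> [] -> [] -> [] -> [] -> 0
  [-44, 21, -30, 17, -48, 32, -16] -> [-44, -30, -48, -16] -> [44, 30, 48, 16] -> [16, 48, 30, 44] -> [20, 52, 34, 48] -> 4
  [18, -22, 36, -3, 31, -36, 48] -> [-22, -36] -> [22, 36] -> [36, 22] -> [40, 26] -> 2
  [13, 42, 15, -2, -16, 29] -> [-16] -> [16] -> [16] -> [20] -> 1

0; 4; 2; 1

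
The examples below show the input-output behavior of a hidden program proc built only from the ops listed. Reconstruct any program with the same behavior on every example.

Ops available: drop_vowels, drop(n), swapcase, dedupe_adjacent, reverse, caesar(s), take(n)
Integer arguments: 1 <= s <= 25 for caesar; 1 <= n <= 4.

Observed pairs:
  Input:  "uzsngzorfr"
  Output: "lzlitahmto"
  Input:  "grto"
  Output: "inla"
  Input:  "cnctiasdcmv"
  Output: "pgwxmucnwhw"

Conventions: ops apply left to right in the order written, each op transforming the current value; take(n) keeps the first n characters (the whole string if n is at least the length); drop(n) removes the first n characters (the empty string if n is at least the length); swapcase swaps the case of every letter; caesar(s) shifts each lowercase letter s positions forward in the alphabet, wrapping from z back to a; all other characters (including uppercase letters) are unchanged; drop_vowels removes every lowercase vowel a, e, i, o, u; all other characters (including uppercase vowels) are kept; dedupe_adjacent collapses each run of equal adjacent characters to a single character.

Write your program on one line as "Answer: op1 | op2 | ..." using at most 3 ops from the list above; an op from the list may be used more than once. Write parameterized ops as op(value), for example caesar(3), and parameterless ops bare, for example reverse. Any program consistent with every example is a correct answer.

reverse | caesar(20)

Check, running the answer program on each example:
  "uzsngzorfr" -> "rfrozgnszu" -> "lzlitahmto"
  "grto" -> "otrg" -> "inla"
  "cnctiasdcmv" -> "vmcdsaitcnc" -> "pgwxmucnwhw"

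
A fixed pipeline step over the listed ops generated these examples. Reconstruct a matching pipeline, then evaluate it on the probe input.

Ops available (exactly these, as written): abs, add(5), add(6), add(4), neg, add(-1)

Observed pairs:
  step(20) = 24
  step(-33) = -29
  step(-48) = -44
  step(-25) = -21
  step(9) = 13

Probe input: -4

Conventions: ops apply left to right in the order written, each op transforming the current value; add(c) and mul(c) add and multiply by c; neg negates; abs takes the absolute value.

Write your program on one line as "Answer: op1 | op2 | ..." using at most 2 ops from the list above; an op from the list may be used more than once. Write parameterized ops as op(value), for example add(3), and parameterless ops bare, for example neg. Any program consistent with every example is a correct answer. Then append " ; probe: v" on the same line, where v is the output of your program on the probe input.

add(5) | add(-1) ; probe: 0

Check, running the answer program on each example:
  20 -> 25 -> 24
  -33 -> -28 -> -29
  -48 -> -43 -> -44
  -25 -> -20 -> -21
  9 -> 14 -> 13
  probe: -4 -> 1 -> 0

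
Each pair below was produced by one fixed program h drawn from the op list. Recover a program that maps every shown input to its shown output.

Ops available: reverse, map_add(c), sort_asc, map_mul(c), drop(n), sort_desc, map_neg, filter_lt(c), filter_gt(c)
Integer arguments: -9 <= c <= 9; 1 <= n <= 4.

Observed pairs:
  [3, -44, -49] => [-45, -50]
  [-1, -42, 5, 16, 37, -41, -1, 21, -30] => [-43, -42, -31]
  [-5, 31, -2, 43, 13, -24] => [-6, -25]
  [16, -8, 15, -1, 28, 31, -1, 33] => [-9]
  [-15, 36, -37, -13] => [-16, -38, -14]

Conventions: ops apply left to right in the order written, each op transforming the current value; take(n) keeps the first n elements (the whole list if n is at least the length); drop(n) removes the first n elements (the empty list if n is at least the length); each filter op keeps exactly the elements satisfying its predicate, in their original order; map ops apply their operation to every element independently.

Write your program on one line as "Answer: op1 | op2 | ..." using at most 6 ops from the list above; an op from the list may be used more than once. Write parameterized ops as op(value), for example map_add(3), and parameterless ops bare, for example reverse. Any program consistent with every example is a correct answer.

map_add(-9) | reverse | map_add(8) | filter_lt(-3) | reverse

Check, running the answer program on each example:
  [3, -44, -49] -> [-6, -53, -58] -> [-58, -53, -6] -> [-50, -45, 2] -> [-50, -45] -> [-45, -50]
  [-1, -42, 5, 16, 37, -41, -1, 21, -30] -> [-10, -51, -4, 7, 28, -50, -10, 12, -39] -> [-39, 12, -10, -50, 28, 7, -4, -51, -10] -> [-31, 20, -2, -42, 36, 15, 4, -43, -2] -> [-31, -42, -43] -> [-43, -42, -31]
  [-5, 31, -2, 43, 13, -24] -> [-14, 22, -11, 34, 4, -33] -> [-33, 4, 34, -11, 22, -14] -> [-25, 12, 42, -3, 30, -6] -> [-25, -6] -> [-6, -25]
  [16, -8, 15, -1, 28, 31, -1, 33] -> [7, -17, 6, -10, 19, 22, -10, 24] -> [24, -10, 22, 19, -10, 6, -17, 7] -> [32, -2, 30, 27, -2, 14, -9, 15] -> [-9] -> [-9]
  [-15, 36, -37, -13] -> [-24, 27, -46, -22] -> [-22, -46, 27, -24] -> [-14, -38, 35, -16] -> [-14, -38, -16] -> [-16, -38, -14]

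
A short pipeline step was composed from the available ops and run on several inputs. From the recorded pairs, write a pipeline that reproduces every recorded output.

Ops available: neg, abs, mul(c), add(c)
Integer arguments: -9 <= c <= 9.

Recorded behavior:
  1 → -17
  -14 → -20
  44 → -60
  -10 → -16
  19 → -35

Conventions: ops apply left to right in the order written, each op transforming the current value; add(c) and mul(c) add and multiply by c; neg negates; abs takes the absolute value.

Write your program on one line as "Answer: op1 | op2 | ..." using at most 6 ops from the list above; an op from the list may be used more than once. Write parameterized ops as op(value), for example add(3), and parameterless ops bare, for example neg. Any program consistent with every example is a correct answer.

mul(-1) | add(-5) | abs | add(9) | add(2) | neg

Check, running the answer program on each example:
  1 -> -1 -> -6 -> 6 -> 15 -> 17 -> -17
  -14 -> 14 -> 9 -> 9 -> 18 -> 20 -> -20
  44 -> -44 -> -49 -> 49 -> 58 -> 60 -> -60
  -10 -> 10 -> 5 -> 5 -> 14 -> 16 -> -16
  19 -> -19 -> -24 -> 24 -> 33 -> 35 -> -35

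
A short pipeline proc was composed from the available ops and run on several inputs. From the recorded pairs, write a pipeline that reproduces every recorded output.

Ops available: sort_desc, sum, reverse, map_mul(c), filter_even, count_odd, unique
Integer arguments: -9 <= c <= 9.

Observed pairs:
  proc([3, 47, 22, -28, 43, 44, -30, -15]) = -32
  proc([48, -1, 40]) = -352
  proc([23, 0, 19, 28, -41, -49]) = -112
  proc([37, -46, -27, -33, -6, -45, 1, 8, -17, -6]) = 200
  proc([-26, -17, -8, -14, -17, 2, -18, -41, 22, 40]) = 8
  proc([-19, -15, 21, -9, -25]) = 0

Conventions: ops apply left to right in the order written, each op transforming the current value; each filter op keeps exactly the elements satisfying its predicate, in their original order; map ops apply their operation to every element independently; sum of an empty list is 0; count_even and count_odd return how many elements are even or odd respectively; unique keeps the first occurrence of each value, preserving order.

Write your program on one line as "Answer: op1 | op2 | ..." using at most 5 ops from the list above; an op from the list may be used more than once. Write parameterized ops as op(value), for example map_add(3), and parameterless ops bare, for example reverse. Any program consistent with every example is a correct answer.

reverse | filter_even | map_mul(-4) | sum

Check, running the answer program on each example:
  [3, 47, 22, -28, 43, 44, -30, -15] -> [-15, -30, 44, 43, -28, 22, 47, 3] -> [-30, 44, -28, 22] -> [120, -176, 112, -88] -> -32
  [48, -1, 40] -> [40, -1, 48] -> [40, 48] -> [-160, -192] -> -352
  [23, 0, 19, 28, -41, -49] -> [-49, -41, 28, 19, 0, 23] -> [28, 0] -> [-112, 0] -> -112
  [37, -46, -27, -33, -6, -45, 1, 8, -17, -6] -> [-6, -17, 8, 1, -45, -6, -33, -27, -46, 37] -> [-6, 8, -6, -46] -> [24, -32, 24, 184] -> 200
  [-26, -17, -8, -14, -17, 2, -18, -41, 22, 40] -> [40, 22, -41, -18, 2, -17, -14, -8, -17, -26] -> [40, 22, -18, 2, -14, -8, -26] -> [-160, -88, 72, -8, 56, 32, 104] -> 8
  [-19, -15, 21, -9, -25] -> [-25, -9, 21, -15, -19] -> [] -> [] -> 0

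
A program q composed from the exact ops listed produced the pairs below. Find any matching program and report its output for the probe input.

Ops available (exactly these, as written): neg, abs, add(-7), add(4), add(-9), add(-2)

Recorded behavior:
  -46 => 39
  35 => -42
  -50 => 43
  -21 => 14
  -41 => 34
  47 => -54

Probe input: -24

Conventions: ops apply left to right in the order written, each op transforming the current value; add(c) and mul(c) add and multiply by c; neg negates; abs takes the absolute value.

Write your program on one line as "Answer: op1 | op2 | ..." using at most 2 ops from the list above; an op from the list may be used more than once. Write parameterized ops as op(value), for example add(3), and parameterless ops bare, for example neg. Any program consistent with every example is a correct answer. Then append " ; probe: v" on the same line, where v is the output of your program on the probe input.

neg | add(-7) ; probe: 17

Check, running the answer program on each example:
  -46 -> 46 -> 39
  35 -> -35 -> -42
  -50 -> 50 -> 43
  -21 -> 21 -> 14
  -41 -> 41 -> 34
  47 -> -47 -> -54
  probe: -24 -> 24 -> 17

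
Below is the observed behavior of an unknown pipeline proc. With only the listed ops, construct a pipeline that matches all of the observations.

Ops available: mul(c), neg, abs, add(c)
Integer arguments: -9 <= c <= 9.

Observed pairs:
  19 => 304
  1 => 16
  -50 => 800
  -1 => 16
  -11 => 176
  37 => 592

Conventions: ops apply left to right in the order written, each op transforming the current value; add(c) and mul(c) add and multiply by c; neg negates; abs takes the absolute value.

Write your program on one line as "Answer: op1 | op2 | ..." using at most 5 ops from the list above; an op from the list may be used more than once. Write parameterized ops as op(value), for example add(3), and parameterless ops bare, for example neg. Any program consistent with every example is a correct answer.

mul(-2) | abs | neg | mul(8) | neg

Check, running the answer program on each example:
  19 -> -38 -> 38 -> -38 -> -304 -> 304
  1 -> -2 -> 2 -> -2 -> -16 -> 16
  -50 -> 100 -> 100 -> -100 -> -800 -> 800
  -1 -> 2 -> 2 -> -2 -> -16 -> 16
  -11 -> 22 -> 22 -> -22 -> -176 -> 176
  37 -> -74 -> 74 -> -74 -> -592 -> 592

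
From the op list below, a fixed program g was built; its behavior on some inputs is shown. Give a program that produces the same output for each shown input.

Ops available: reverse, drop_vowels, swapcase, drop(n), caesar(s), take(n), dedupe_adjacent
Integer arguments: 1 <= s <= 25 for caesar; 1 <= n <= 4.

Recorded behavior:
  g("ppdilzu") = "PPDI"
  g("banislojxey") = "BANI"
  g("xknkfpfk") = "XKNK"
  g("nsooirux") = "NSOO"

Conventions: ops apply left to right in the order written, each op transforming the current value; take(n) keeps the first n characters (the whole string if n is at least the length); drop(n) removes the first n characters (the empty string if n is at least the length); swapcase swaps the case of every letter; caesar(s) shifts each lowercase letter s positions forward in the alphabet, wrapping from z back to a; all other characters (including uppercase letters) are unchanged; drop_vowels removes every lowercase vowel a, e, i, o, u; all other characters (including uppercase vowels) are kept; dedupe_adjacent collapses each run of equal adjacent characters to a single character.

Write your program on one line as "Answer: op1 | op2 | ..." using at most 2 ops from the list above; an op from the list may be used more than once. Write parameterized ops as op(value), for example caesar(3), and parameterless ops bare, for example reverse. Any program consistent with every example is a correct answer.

take(4) | swapcase

Check, running the answer program on each example:
  "ppdilzu" -> "ppdi" -> "PPDI"
  "banislojxey" -> "bani" -> "BANI"
  "xknkfpfk" -> "xknk" -> "XKNK"
  "nsooirux" -> "nsoo" -> "NSOO"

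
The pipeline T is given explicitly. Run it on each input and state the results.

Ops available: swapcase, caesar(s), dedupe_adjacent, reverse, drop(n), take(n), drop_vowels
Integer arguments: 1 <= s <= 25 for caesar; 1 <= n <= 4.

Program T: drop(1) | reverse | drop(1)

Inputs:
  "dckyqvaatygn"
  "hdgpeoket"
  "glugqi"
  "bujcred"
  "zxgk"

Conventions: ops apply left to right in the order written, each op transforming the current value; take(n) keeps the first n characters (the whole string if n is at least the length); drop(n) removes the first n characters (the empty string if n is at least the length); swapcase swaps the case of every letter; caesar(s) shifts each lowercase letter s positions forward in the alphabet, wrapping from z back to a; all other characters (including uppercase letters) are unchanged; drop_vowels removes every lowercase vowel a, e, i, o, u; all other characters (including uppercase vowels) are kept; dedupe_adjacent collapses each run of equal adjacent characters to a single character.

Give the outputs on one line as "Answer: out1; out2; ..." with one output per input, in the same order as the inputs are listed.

"gytaavqykc"; "ekoepgd"; "qgul"; "ercju"; "gx"

Execution, op by op:
  "dckyqvaatygn" -> "ckyqvaatygn" -> "ngytaavqykc" -> "gytaavqykc"
  "hdgpeoket" -> "dgpeoket" -> "tekoepgd" -> "ekoepgd"
  "glugqi" -> "lugqi" -> "iqgul" -> "qgul"
  "bujcred" -> "ujcred" -> "dercju" -> "ercju"
  "zxgk" -> "xgk" -> "kgx" -> "gx"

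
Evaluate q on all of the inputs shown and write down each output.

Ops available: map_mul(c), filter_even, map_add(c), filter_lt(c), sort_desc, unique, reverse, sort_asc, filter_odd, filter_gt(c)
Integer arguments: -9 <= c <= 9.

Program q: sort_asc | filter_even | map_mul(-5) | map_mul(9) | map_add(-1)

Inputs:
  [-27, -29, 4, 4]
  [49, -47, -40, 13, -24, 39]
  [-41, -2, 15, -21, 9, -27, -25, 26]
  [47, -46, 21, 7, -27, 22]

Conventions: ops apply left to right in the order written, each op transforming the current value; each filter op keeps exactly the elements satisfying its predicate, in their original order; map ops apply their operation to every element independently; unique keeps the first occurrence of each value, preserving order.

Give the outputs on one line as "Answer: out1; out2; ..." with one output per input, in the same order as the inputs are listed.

[-181, -181]; [1799, 1079]; [89, -1171]; [2069, -991]

Execution, op by op:
  [-27, -29, 4, 4] -> [-29, -27, 4, 4] -> [4, 4] -> [-20, -20] -> [-180, -180] -> [-181, -181]
  [49, -47, -40, 13, -24, 39] -> [-47, -40, -24, 13, 39, 49] -> [-40, -24] -> [200, 120] -> [1800, 1080] -> [1799, 1079]
  [-41, -2, 15, -21, 9, -27, -25, 26] -> [-41, -27, -25, -21, -2, 9, 15, 26] -> [-2, 26] -> [10, -130] -> [90, -1170] -> [89, -1171]
  [47, -46, 21, 7, -27, 22] -> [-46, -27, 7, 21, 22, 47] -> [-46, 22] -> [230, -110] -> [2070, -990] -> [2069, -991]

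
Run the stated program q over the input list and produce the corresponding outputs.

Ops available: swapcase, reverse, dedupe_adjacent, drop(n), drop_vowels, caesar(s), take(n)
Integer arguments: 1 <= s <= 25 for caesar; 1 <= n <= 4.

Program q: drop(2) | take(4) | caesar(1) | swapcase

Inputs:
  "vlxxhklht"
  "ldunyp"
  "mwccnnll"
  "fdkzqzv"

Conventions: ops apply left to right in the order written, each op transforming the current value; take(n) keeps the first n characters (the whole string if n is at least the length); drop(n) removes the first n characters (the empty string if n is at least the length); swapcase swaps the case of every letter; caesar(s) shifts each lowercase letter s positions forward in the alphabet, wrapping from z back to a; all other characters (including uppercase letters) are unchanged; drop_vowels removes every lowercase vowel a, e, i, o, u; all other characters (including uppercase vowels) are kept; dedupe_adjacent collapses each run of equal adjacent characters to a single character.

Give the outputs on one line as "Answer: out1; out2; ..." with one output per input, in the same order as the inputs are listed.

"YYIL"; "VOZQ"; "DDOO"; "LARA"

Execution, op by op:
  "vlxxhklht" -> "xxhklht" -> "xxhk" -> "yyil" -> "YYIL"
  "ldunyp" -> "unyp" -> "unyp" -> "vozq" -> "VOZQ"
  "mwccnnll" -> "ccnnll" -> "ccnn" -> "ddoo" -> "DDOO"
  "fdkzqzv" -> "kzqzv" -> "kzqz" -> "lara" -> "LARA"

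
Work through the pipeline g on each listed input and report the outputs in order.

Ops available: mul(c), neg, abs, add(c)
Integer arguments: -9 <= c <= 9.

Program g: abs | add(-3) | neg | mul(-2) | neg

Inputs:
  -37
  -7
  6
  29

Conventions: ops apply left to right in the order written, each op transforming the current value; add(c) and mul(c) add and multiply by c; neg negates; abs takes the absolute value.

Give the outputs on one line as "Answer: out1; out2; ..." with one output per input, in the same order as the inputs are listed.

-68; -8; -6; -52

Execution, op by op:
  -37 -> 37 -> 34 -> -34 -> 68 -> -68
  -7 -> 7 -> 4 -> -4 -> 8 -> -8
  6 -> 6 -> 3 -> -3 -> 6 -> -6
  29 -> 29 -> 26 -> -26 -> 52 -> -52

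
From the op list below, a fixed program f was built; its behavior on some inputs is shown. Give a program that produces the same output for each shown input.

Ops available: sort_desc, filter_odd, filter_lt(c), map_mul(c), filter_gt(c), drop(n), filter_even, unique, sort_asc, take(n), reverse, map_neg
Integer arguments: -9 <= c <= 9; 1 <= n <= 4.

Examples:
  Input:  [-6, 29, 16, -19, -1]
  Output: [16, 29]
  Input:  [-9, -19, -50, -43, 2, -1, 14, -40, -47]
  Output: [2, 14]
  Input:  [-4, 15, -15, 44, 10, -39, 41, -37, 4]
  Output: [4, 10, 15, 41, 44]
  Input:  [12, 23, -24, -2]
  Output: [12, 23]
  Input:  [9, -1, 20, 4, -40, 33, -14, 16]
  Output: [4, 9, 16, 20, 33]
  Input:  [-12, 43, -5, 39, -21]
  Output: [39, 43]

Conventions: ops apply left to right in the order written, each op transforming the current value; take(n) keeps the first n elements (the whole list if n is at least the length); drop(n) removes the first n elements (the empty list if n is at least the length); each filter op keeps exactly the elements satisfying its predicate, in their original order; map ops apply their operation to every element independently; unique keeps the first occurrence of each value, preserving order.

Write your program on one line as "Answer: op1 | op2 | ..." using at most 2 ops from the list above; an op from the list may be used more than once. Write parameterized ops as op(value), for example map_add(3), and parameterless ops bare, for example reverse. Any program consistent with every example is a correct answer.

sort_asc | filter_gt(-1)

Check, running the answer program on each example:
  [-6, 29, 16, -19, -1] -> [-19, -6, -1, 16, 29] -> [16, 29]
  [-9, -19, -50, -43, 2, -1, 14, -40, -47] -> [-50, -47, -43, -40, -19, -9, -1, 2, 14] -> [2, 14]
  [-4, 15, -15, 44, 10, -39, 41, -37, 4] -> [-39, -37, -15, -4, 4, 10, 15, 41, 44] -> [4, 10, 15, 41, 44]
  [12, 23, -24, -2] -> [-24, -2, 12, 23] -> [12, 23]
  [9, -1, 20, 4, -40, 33, -14, 16] -> [-40, -14, -1, 4, 9, 16, 20, 33] -> [4, 9, 16, 20, 33]
  [-12, 43, -5, 39, -21] -> [-21, -12, -5, 39, 43] -> [39, 43]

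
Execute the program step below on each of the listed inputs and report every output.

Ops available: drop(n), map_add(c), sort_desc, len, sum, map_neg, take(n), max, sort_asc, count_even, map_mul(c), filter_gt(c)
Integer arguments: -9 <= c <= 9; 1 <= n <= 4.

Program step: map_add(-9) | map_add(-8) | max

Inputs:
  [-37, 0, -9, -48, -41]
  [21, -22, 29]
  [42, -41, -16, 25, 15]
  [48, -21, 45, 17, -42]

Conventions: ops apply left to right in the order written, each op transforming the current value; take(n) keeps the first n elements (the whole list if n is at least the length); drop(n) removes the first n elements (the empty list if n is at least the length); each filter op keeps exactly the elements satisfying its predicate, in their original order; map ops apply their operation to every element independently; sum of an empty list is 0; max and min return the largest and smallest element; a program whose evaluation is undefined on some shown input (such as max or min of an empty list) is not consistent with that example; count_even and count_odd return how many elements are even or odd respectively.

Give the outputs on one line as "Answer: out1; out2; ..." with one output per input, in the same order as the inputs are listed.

Execution, op by op:
  [-37, 0, -9, -48, -41] -> [-46, -9, -18, -57, -50] -> [-54, -17, -26, -65, -58] -> -17
  [21, -22, 29] -> [12, -31, 20] -> [4, -39, 12] -> 12
  [42, -41, -16, 25, 15] -> [33, -50, -25, 16, 6] -> [25, -58, -33, 8, -2] -> 25
  [48, -21, 45, 17, -42] -> [39, -30, 36, 8, -51] -> [31, -38, 28, 0, -59] -> 31

-17; 12; 25; 31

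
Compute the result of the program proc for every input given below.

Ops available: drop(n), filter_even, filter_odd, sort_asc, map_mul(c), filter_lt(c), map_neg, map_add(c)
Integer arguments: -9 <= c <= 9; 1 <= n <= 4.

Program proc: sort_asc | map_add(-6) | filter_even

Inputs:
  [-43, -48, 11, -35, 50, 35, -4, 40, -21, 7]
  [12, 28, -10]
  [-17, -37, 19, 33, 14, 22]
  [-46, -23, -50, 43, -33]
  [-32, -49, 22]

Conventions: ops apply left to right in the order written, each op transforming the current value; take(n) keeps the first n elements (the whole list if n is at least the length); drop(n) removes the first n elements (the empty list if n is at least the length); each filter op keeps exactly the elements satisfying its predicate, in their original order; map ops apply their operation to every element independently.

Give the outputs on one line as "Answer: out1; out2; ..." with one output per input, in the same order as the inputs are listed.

Execution, op by op:
  [-43, -48, 11, -35, 50, 35, -4, 40, -21, 7] -> [-48, -43, -35, -21, -4, 7, 11, 35, 40, 50] -> [-54, -49, -41, -27, -10, 1, 5, 29, 34, 44] -> [-54, -10, 34, 44]
  [12, 28, -10] -> [-10, 12, 28] -> [-16, 6, 22] -> [-16, 6, 22]
  [-17, -37, 19, 33, 14, 22] -> [-37, -17, 14, 19, 22, 33] -> [-43, -23, 8, 13, 16, 27] -> [8, 16]
  [-46, -23, -50, 43, -33] -> [-50, -46, -33, -23, 43] -> [-56, -52, -39, -29, 37] -> [-56, -52]
  [-32, -49, 22] -> [-49, -32, 22] -> [-55, -38, 16] -> [-38, 16]

[-54, -10, 34, 44]; [-16, 6, 22]; [8, 16]; [-56, -52]; [-38, 16]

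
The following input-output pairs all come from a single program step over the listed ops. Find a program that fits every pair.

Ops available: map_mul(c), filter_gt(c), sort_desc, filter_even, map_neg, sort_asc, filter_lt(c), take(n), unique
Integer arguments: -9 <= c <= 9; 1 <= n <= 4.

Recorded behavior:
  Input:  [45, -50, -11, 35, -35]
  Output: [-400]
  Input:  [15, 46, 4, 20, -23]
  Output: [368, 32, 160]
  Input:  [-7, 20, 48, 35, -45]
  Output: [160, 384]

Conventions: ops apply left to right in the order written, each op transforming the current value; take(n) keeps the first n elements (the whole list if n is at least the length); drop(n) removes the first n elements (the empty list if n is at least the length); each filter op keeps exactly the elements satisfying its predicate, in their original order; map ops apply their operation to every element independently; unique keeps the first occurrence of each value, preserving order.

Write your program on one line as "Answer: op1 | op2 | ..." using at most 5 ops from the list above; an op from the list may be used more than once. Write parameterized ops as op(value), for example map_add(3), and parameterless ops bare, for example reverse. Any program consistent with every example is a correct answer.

map_neg | filter_even | map_mul(8) | map_neg

Check, running the answer program on each example:
  [45, -50, -11, 35, -35] -> [-45, 50, 11, -35, 35] -> [50] -> [400] -> [-400]
  [15, 46, 4, 20, -23] -> [-15, -46, -4, -20, 23] -> [-46, -4, -20] -> [-368, -32, -160] -> [368, 32, 160]
  [-7, 20, 48, 35, -45] -> [7, -20, -48, -35, 45] -> [-20, -48] -> [-160, -384] -> [160, 384]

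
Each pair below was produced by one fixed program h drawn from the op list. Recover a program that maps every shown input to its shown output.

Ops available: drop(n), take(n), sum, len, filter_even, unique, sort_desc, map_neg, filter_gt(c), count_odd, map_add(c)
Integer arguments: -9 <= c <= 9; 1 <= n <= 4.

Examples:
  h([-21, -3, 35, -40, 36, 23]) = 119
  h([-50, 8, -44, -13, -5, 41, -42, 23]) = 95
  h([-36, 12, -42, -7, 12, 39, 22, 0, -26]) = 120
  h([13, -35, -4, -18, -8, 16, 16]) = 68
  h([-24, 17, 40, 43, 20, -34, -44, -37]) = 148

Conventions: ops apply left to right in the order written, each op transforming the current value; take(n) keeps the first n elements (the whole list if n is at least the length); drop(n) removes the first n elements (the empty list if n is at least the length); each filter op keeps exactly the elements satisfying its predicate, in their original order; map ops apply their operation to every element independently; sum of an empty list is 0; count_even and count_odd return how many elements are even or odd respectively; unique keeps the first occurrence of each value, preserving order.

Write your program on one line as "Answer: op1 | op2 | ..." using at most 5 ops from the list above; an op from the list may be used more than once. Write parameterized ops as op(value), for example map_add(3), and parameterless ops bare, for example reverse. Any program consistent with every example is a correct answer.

sort_desc | map_add(7) | filter_gt(-5) | sum

Check, running the answer program on each example:
  [-21, -3, 35, -40, 36, 23] -> [36, 35, 23, -3, -21, -40] -> [43, 42, 30, 4, -14, -33] -> [43, 42, 30, 4] -> 119
  [-50, 8, -44, -13, -5, 41, -42, 23] -> [41, 23, 8, -5, -13, -42, -44, -50] -> [48, 30, 15, 2, -6, -35, -37, -43] -> [48, 30, 15, 2] -> 95
  [-36, 12, -42, -7, 12, 39, 22, 0, -26] -> [39, 22, 12, 12, 0, -7, -26, -36, -42] -> [46, 29, 19, 19, 7, 0, -19, -29, -35] -> [46, 29, 19, 19, 7, 0] -> 120
  [13, -35, -4, -18, -8, 16, 16] -> [16, 16, 13, -4, -8, -18, -35] -> [23, 23, 20, 3, -1, -11, -28] -> [23, 23, 20, 3, -1] -> 68
  [-24, 17, 40, 43, 20, -34, -44, -37] -> [43, 40, 20, 17, -24, -34, -37, -44] -> [50, 47, 27, 24, -17, -27, -30, -37] -> [50, 47, 27, 24] -> 148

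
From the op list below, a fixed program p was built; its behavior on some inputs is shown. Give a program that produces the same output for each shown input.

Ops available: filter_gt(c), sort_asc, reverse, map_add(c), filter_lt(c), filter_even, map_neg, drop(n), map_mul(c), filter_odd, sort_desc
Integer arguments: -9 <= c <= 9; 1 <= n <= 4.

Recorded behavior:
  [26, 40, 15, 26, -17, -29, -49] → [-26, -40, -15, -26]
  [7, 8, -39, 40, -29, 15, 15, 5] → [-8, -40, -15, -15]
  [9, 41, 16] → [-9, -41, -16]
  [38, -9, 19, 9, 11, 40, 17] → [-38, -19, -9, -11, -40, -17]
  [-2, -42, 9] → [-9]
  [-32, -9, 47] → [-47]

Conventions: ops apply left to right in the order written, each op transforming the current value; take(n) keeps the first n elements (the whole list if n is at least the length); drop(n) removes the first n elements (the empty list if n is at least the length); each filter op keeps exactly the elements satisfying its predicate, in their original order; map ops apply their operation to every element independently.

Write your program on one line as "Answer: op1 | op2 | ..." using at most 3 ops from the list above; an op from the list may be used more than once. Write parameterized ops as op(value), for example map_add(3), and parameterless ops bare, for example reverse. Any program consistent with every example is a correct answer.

map_neg | filter_lt(-2) | filter_lt(-7)

Check, running the answer program on each example:
  [26, 40, 15, 26, -17, -29, -49] -> [-26, -40, -15, -26, 17, 29, 49] -> [-26, -40, -15, -26] -> [-26, -40, -15, -26]
  [7, 8, -39, 40, -29, 15, 15, 5] -> [-7, -8, 39, -40, 29, -15, -15, -5] -> [-7, -8, -40, -15, -15, -5] -> [-8, -40, -15, -15]
  [9, 41, 16] -> [-9, -41, -16] -> [-9, -41, -16] -> [-9, -41, -16]
  [38, -9, 19, 9, 11, 40, 17] -> [-38, 9, -19, -9, -11, -40, -17] -> [-38, -19, -9, -11, -40, -17] -> [-38, -19, -9, -11, -40, -17]
  [-2, -42, 9] -> [2, 42, -9] -> [-9] -> [-9]
  [-32, -9, 47] -> [32, 9, -47] -> [-47] -> [-47]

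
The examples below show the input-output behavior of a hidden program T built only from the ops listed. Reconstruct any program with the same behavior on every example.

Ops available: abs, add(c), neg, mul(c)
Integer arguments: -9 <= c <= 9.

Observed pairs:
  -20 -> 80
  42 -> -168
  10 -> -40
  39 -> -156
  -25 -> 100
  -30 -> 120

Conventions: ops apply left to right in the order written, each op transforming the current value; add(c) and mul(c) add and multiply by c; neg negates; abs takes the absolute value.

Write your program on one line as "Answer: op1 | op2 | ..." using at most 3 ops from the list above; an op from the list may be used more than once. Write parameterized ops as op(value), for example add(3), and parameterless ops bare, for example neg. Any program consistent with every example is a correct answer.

mul(4) | neg

Check, running the answer program on each example:
  -20 -> -80 -> 80
  42 -> 168 -> -168
  10 -> 40 -> -40
  39 -> 156 -> -156
  -25 -> -100 -> 100
  -30 -> -120 -> 120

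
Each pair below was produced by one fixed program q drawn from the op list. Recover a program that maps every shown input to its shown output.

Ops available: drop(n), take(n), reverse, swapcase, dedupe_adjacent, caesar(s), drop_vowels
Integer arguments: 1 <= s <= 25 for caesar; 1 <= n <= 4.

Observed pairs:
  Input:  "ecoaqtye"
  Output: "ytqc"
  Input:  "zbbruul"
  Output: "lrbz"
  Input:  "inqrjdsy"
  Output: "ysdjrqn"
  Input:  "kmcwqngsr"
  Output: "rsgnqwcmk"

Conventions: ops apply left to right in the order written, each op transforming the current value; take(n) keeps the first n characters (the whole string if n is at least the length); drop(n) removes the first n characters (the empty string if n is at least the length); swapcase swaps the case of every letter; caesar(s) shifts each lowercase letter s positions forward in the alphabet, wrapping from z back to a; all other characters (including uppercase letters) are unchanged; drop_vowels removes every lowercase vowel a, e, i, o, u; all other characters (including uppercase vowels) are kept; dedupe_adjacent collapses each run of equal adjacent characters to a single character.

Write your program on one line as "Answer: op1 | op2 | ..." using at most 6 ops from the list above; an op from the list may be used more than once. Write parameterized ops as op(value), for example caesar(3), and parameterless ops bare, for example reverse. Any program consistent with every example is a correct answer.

swapcase | dedupe_adjacent | swapcase | drop_vowels | reverse

Check, running the answer program on each example:
  "ecoaqtye" -> "ECOAQTYE" -> "ECOAQTYE" -> "ecoaqtye" -> "cqty" -> "ytqc"
  "zbbruul" -> "ZBBRUUL" -> "ZBRUL" -> "zbrul" -> "zbrl" -> "lrbz"
  "inqrjdsy" -> "INQRJDSY" -> "INQRJDSY" -> "inqrjdsy" -> "nqrjdsy" -> "ysdjrqn"
  "kmcwqngsr" -> "KMCWQNGSR" -> "KMCWQNGSR" -> "kmcwqngsr" -> "kmcwqngsr" -> "rsgnqwcmk"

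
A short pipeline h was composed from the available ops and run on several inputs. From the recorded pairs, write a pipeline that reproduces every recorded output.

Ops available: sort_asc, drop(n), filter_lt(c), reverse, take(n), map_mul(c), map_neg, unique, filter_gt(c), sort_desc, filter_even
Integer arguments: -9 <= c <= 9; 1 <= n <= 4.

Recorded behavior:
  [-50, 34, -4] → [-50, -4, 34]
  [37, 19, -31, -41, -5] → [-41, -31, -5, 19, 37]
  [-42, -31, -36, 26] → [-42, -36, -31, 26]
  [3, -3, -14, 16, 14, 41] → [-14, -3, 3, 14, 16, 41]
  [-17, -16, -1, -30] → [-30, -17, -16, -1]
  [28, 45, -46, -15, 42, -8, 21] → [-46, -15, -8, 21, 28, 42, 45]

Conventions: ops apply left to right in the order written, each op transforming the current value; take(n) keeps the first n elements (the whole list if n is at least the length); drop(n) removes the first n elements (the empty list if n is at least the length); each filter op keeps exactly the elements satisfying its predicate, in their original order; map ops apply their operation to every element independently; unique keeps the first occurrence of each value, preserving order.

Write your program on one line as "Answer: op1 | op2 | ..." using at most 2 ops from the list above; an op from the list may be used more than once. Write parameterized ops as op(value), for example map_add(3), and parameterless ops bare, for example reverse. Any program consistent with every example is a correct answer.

sort_desc | reverse

Check, running the answer program on each example:
  [-50, 34, -4] -> [34, -4, -50] -> [-50, -4, 34]
  [37, 19, -31, -41, -5] -> [37, 19, -5, -31, -41] -> [-41, -31, -5, 19, 37]
  [-42, -31, -36, 26] -> [26, -31, -36, -42] -> [-42, -36, -31, 26]
  [3, -3, -14, 16, 14, 41] -> [41, 16, 14, 3, -3, -14] -> [-14, -3, 3, 14, 16, 41]
  [-17, -16, -1, -30] -> [-1, -16, -17, -30] -> [-30, -17, -16, -1]
  [28, 45, -46, -15, 42, -8, 21] -> [45, 42, 28, 21, -8, -15, -46] -> [-46, -15, -8, 21, 28, 42, 45]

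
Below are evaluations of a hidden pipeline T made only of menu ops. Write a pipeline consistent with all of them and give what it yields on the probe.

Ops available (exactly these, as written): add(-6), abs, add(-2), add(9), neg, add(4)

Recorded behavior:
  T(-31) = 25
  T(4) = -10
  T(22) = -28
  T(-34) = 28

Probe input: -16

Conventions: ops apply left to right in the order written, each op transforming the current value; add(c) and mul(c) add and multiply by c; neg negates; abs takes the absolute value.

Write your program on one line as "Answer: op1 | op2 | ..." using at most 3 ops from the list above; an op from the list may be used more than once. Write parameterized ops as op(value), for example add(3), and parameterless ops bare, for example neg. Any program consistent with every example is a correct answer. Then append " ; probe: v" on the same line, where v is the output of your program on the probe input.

neg | add(-6) ; probe: 10

Check, running the answer program on each example:
  -31 -> 31 -> 25
  4 -> -4 -> -10
  22 -> -22 -> -28
  -34 -> 34 -> 28
  probe: -16 -> 16 -> 10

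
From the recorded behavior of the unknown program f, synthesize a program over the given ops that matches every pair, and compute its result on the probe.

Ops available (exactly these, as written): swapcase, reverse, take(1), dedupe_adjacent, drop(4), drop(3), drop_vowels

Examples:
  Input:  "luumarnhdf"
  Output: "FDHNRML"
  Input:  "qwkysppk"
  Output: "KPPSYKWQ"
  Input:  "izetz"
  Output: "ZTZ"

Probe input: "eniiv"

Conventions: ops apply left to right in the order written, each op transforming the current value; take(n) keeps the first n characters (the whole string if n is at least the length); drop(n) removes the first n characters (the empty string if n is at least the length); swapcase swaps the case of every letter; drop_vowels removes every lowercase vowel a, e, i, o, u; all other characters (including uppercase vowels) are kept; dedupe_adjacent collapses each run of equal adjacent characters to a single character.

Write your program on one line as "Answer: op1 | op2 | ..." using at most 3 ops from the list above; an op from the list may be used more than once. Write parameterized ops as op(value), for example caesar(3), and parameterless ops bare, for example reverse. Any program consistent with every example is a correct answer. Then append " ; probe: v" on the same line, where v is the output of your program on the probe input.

reverse | drop_vowels | swapcase ; probe: "VN"

Check, running the answer program on each example:
  "luumarnhdf" -> "fdhnramuul" -> "fdhnrml" -> "FDHNRML"
  "qwkysppk" -> "kppsykwq" -> "kppsykwq" -> "KPPSYKWQ"
  "izetz" -> "ztezi" -> "ztz" -> "ZTZ"
  probe: "eniiv" -> "viine" -> "vn" -> "VN"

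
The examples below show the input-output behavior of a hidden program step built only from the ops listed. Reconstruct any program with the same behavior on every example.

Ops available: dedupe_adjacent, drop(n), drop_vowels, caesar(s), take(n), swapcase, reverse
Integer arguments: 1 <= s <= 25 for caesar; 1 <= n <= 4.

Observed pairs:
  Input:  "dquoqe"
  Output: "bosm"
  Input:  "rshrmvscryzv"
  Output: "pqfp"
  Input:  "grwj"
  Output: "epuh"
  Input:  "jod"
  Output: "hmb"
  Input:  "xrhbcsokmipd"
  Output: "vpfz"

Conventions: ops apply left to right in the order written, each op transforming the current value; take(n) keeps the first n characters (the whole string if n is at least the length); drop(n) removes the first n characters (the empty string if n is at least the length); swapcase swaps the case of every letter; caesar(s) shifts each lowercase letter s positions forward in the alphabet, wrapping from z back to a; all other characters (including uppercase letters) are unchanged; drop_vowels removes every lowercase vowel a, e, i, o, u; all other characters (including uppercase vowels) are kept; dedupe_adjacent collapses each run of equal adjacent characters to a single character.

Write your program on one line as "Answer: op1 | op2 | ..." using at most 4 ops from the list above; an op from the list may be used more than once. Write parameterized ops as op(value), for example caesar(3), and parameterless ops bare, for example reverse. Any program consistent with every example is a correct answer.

caesar(9) | caesar(3) | caesar(12) | take(4)

Check, running the answer program on each example:
  "dquoqe" -> "mzdxzn" -> "pcgacq" -> "bosmoc" -> "bosm"
  "rshrmvscryzv" -> "abqaveblahie" -> "detdyheodklh" -> "pqfpktqapwxt" -> "pqfp"
  "grwj" -> "pafs" -> "sdiv" -> "epuh" -> "epuh"
  "jod" -> "sxm" -> "vap" -> "hmb" -> "hmb"
  "xrhbcsokmipd" -> "gaqklbxtvrym" -> "jdtnoeawyubp" -> "vpfzaqmikgnb" -> "vpfz"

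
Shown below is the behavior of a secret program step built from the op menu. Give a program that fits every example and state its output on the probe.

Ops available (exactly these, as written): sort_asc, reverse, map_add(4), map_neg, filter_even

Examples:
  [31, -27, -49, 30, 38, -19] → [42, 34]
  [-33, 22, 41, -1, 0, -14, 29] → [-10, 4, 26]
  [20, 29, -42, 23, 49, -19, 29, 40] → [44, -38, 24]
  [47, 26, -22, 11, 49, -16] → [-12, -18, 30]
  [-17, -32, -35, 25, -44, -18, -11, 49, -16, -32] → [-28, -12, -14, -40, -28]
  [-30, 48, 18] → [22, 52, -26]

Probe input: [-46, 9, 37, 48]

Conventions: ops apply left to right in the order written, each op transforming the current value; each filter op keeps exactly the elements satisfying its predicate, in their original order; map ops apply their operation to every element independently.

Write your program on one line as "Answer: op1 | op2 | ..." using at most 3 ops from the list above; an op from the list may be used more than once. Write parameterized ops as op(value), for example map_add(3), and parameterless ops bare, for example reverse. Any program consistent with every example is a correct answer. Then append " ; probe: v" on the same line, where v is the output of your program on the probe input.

map_add(4) | filter_even | reverse ; probe: [52, -42]

Check, running the answer program on each example:
  [31, -27, -49, 30, 38, -19] -> [35, -23, -45, 34, 42, -15] -> [34, 42] -> [42, 34]
  [-33, 22, 41, -1, 0, -14, 29] -> [-29, 26, 45, 3, 4, -10, 33] -> [26, 4, -10] -> [-10, 4, 26]
  [20, 29, -42, 23, 49, -19, 29, 40] -> [24, 33, -38, 27, 53, -15, 33, 44] -> [24, -38, 44] -> [44, -38, 24]
  [47, 26, -22, 11, 49, -16] -> [51, 30, -18, 15, 53, -12] -> [30, -18, -12] -> [-12, -18, 30]
  [-17, -32, -35, 25, -44, -18, -11, 49, -16, -32] -> [-13, -28, -31, 29, -40, -14, -7, 53, -12, -28] -> [-28, -40, -14, -12, -28] -> [-28, -12, -14, -40, -28]
  [-30, 48, 18] -> [-26, 52, 22] -> [-26, 52, 22] -> [22, 52, -26]
  probe: [-46, 9, 37, 48] -> [-42, 13, 41, 52] -> [-42, 52] -> [52, -42]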